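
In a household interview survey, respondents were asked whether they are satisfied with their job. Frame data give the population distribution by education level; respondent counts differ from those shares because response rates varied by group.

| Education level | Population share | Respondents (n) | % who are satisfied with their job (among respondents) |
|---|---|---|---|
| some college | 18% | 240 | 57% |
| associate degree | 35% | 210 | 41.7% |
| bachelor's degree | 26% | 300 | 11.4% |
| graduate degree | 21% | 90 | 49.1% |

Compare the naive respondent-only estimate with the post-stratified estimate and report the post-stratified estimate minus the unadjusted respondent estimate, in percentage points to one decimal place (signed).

Naive respondent-only estimate (weights = respondent counts):
  (240/840)×57 + (210/840)×41.7 + (300/840)×11.4 + (90/840)×49.1 = 36.0429%
Reweighting by population education level shares:
  0.18×57 + 0.35×41.7 + 0.26×11.4 + 0.21×49.1 = 38.13%
Difference = 38.13 − 36.0429 = 2.0871 pp.

+2.1 percentage points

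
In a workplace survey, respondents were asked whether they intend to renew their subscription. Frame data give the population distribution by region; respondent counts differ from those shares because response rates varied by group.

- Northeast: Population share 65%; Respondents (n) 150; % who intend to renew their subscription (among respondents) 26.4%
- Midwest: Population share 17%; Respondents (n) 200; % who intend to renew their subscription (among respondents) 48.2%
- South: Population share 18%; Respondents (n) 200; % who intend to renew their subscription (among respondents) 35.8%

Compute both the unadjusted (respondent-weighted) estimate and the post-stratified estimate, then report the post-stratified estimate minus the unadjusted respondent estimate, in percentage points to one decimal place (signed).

-5.9 percentage points

Naive respondent-only estimate (weights = respondent counts):
  (150/550)×26.4 + (200/550)×48.2 + (200/550)×35.8 = 37.7455%
Reweighting by population region shares:
  0.65×26.4 + 0.17×48.2 + 0.18×35.8 = 31.798%
Difference = 31.798 − 37.7455 = -5.9475 pp.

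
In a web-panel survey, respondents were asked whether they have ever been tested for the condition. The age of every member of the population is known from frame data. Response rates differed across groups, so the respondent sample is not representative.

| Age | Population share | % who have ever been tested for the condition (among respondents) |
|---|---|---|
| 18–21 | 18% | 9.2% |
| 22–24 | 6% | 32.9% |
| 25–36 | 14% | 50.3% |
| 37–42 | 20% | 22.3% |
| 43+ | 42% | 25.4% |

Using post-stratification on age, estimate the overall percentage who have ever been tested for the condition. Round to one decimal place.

Post-stratification weights by population share, not respondent share:
  18–21: 0.18 × 9.2 = 1.656
  22–24: 0.06 × 32.9 = 1.974
  25–36: 0.14 × 50.3 = 7.042
  37–42: 0.2 × 22.3 = 4.46
  43+: 0.42 × 25.4 = 10.668
Post-stratified estimate = 25.8 → 25.8%.

25.8%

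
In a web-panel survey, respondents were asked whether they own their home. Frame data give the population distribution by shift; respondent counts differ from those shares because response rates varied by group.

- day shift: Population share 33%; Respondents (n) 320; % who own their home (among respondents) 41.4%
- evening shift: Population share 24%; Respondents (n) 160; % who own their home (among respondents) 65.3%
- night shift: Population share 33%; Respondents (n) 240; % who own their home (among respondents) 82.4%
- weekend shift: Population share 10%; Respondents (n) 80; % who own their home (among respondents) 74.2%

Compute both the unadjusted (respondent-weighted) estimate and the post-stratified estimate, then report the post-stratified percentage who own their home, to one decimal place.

63.9%

Unadjusted (pooled respondent) estimate weights by respondent counts:
  (320/800)×41.4 + (160/800)×65.3 + (240/800)×82.4 + (80/800)×74.2 = 61.76%
Post-stratified estimate weights by population shares:
  0.33×41.4 + 0.24×65.3 + 0.33×82.4 + 0.1×74.2 = 63.946%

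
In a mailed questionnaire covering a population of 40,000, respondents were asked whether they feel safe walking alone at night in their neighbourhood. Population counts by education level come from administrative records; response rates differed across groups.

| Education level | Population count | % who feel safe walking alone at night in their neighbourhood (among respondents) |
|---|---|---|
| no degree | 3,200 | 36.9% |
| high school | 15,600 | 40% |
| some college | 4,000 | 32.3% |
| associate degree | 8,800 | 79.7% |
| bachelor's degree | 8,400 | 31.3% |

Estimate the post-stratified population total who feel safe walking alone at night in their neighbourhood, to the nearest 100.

Estimated count per cell = population count × respondent percentage:
  no degree: 3,200 × 36.9% = 1180.8
  high school: 15,600 × 40% = 6240
  some college: 4,000 × 32.3% = 1292
  associate degree: 8,800 × 79.7% = 7013.6
  bachelor's degree: 8,400 × 31.3% = 2629.2
Estimated total = 18355.6 → 18,400.

18,400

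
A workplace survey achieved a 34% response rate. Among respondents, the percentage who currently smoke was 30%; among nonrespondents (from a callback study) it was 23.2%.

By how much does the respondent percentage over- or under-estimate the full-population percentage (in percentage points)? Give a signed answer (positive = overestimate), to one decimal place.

Nonresponse fraction = 1 − 0.34 = 0.66.
Bias = (nonresponse fraction) × (respondent percentage − nonrespondent percentage)
     = 0.66 × (30 − 23.2) = 0.66 × 6.8 = 4.488.

+4.5 percentage points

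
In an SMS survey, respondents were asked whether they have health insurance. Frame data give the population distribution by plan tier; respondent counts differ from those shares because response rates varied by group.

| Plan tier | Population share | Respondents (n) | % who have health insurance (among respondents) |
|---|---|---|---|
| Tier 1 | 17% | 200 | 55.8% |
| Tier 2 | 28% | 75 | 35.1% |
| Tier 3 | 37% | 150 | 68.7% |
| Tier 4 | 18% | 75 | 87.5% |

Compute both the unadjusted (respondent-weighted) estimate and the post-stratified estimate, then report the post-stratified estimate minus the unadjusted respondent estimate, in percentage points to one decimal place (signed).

-0.8 percentage points

Unadjusted (pooled respondent) estimate weights by respondent counts:
  (200/500)×55.8 + (75/500)×35.1 + (150/500)×68.7 + (75/500)×87.5 = 61.32%
Post-stratifying to population shares instead:
  0.17×55.8 + 0.28×35.1 + 0.37×68.7 + 0.18×87.5 = 60.483%
Difference = 60.483 − 61.32 = -0.837 pp.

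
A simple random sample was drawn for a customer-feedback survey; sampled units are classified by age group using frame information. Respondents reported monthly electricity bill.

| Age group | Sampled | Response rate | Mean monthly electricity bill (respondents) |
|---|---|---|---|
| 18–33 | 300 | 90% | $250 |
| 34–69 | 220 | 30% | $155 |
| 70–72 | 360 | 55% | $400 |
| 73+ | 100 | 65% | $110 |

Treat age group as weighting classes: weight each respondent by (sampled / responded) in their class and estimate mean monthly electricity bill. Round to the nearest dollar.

$269

Inverse-response-rate weighting restores each class to its sampled count, so class totals weight by n_sampled:
  18–33: 300 × 250 = 75,000
  34–69: 220 × 155 = 34,100
  70–72: 360 × 400 = 144,000
  73+: 100 × 110 = 11,000
Adjusted estimate = 264,100 / 980 = 269.49 → $269.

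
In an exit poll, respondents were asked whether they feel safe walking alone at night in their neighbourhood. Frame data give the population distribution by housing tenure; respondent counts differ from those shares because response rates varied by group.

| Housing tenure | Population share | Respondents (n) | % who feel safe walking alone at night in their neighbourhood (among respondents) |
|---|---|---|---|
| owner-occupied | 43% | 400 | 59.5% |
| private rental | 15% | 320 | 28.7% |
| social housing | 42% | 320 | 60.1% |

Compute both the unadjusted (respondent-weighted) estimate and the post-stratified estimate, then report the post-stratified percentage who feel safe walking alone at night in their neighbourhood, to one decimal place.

55.1%

Naive respondent-only estimate (weights = respondent counts):
  (400/1040)×59.5 + (320/1040)×28.7 + (320/1040)×60.1 = 50.2077%
Post-stratifying to population shares instead:
  0.43×59.5 + 0.15×28.7 + 0.42×60.1 = 55.132%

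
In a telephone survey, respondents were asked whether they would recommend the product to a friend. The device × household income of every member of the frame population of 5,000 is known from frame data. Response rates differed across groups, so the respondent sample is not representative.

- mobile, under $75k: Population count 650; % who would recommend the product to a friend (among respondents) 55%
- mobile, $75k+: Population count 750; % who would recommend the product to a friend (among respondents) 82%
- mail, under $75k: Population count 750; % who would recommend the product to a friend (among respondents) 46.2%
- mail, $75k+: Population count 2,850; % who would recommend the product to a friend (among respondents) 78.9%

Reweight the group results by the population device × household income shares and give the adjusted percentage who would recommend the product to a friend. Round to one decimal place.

Weight each group's respondent value by its population share:
  mobile, under $75k: (650/5,000) × 55 = 7.15
  mobile, $75k+: (750/5,000) × 82 = 12.3
  mail, under $75k: (750/5,000) × 46.2 = 6.93
  mail, $75k+: (2,850/5,000) × 78.9 = 44.973
Post-stratified estimate = 71.353 → 71.4%.

71.4%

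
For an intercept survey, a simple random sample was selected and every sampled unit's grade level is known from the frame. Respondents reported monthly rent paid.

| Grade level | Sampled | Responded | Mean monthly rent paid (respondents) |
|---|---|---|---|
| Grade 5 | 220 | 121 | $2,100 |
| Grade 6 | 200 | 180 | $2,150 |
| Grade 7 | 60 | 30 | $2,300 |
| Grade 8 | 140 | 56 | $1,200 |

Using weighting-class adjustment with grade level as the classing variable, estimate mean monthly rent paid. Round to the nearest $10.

$1,930

Response rates by class: Grade 5 121/220 = 55%, Grade 6 180/200 = 90%, Grade 7 30/60 = 50%, Grade 8 56/140 = 40%.
Weighting each respondent by the inverse class response rate inflates each class back to its sampled size, so the class weight is n_sampled:
  Grade 5: 220 × 2100 = 462,000
  Grade 6: 200 × 2150 = 430,000
  Grade 7: 60 × 2300 = 138,000
  Grade 8: 140 × 1200 = 168,000
Adjusted estimate = 1,198,000 / 620 = 1932.26 → $1,930.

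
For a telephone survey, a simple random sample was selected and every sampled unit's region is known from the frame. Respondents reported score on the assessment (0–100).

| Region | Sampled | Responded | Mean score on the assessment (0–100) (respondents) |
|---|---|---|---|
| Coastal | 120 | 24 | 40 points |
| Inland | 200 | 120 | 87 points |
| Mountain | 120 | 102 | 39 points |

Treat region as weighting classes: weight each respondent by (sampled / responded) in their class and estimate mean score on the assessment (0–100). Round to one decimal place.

Class response rates: Coastal 24/120 = 20%, Inland 120/200 = 60%, Mountain 102/120 = 85%.
Inverse-response-rate weighting restores each class to its sampled count, so class totals weight by n_sampled:
  Coastal: 120 × 40 = 4800
  Inland: 200 × 87 = 17,400
  Mountain: 120 × 39 = 4680
Adjusted estimate = 26,880 / 440 = 61.0909 → 61.1.

61.1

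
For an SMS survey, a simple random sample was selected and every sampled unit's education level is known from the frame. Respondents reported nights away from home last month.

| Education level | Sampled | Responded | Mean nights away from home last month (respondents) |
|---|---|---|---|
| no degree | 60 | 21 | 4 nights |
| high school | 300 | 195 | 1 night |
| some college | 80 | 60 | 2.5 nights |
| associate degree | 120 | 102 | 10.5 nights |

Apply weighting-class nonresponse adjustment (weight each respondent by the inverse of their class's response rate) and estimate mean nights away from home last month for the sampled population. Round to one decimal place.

3.6

Response rates by class: no degree 21/60 = 35%, high school 195/300 = 65%, some college 60/80 = 75%, associate degree 102/120 = 85%.
Inverse-response-rate weighting restores each class to its sampled count, so class totals weight by n_sampled:
  no degree: 60 × 4 = 240
  high school: 300 × 1 = 300
  some college: 80 × 2.5 = 200
  associate degree: 120 × 10.5 = 1260
Adjusted estimate = 2000 / 560 = 3.57143 → 3.6.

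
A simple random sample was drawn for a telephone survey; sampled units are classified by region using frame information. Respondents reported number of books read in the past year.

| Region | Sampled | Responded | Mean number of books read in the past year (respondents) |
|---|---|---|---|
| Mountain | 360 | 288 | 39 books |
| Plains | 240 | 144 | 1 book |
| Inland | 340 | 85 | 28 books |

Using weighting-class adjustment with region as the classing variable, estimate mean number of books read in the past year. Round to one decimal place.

25.3

Response rates by class: Mountain 288/360 = 80%, Plains 144/240 = 60%, Inland 85/340 = 25%.
Each respondent's weight = sampled/responded in their class; summing within a class gives n_sampled, so:
  Mountain: 360 × 39 = 14,040
  Plains: 240 × 1 = 240
  Inland: 340 × 28 = 9520
Adjusted estimate = 23,800 / 940 = 25.3191 → 25.3.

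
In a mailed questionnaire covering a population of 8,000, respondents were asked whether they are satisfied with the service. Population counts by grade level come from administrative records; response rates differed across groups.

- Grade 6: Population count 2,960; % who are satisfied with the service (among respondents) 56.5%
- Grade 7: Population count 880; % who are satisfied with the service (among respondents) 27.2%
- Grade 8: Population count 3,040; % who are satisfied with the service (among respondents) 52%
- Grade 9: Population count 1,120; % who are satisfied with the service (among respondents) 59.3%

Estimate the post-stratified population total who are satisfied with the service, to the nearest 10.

Estimated count per cell = population count × respondent percentage:
  Grade 6: 2,960 × 56.5% = 1672.4
  Grade 7: 880 × 27.2% = 239.36
  Grade 8: 3,040 × 52% = 1580.8
  Grade 9: 1,120 × 59.3% = 664.16
Estimated total = 4156.72 → 4,160.

4,160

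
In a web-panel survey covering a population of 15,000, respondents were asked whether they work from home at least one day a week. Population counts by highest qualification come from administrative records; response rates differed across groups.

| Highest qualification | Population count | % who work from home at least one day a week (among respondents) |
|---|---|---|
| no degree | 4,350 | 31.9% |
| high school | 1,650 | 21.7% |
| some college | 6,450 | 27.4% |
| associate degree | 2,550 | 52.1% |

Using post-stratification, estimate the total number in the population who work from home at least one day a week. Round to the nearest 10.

4,840

Each cell contributes its population count × the respondent rate:
  no degree: 4,350 × 31.9% = 1387.65
  high school: 1,650 × 21.7% = 358.05
  some college: 6,450 × 27.4% = 1767.3
  associate degree: 2,550 × 52.1% = 1328.55
Estimated total = 4841.55 → 4,840.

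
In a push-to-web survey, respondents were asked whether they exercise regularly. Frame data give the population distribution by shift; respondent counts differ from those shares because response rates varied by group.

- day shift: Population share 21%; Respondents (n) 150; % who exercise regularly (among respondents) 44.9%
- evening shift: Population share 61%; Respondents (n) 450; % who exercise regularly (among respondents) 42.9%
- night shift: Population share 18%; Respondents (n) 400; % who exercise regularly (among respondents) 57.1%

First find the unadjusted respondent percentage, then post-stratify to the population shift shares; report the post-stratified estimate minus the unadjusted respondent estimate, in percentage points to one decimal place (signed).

-3.0 percentage points

Without adjustment, the pooled respondent share is:
  (150/1000)×44.9 + (450/1000)×42.9 + (400/1000)×57.1 = 48.88%
Reweighting by population shift shares:
  0.21×44.9 + 0.61×42.9 + 0.18×57.1 = 45.876%
Difference = 45.876 − 48.88 = -3.004 pp.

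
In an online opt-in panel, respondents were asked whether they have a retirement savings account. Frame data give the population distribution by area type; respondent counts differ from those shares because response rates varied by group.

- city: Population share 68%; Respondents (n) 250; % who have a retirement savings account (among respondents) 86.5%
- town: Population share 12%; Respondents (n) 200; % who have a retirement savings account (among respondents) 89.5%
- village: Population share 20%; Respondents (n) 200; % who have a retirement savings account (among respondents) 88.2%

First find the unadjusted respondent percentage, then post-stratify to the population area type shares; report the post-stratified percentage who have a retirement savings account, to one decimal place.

Unadjusted (pooled respondent) estimate weights by respondent counts:
  (250/650)×86.5 + (200/650)×89.5 + (200/650)×88.2 = 87.9462%
Post-stratifying to population shares instead:
  0.68×86.5 + 0.12×89.5 + 0.2×88.2 = 87.2%

87.2%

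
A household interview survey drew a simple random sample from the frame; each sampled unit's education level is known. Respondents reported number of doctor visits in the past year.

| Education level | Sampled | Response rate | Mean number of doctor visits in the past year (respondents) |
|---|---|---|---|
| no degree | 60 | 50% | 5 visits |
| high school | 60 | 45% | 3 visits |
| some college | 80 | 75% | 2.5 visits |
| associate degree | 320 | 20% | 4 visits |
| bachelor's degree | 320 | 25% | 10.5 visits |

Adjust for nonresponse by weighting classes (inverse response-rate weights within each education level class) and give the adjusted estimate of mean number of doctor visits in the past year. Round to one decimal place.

With weight = n_sampled/n_responded per class, the weighted class total is n_sampled:
  no degree: 60 × 5 = 300
  high school: 60 × 3 = 180
  some college: 80 × 2.5 = 200
  associate degree: 320 × 4 = 1280
  bachelor's degree: 320 × 10.5 = 3360
Adjusted estimate = 5320 / 840 = 6.33333 → 6.3.

6.3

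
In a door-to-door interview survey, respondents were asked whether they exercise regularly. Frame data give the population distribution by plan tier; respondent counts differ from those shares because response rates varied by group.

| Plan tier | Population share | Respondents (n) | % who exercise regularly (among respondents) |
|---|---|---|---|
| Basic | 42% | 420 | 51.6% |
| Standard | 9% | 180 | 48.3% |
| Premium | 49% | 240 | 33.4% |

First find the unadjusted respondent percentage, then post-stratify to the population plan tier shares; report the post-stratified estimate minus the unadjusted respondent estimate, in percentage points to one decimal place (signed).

-3.3 percentage points

Unadjusted (pooled respondent) estimate weights by respondent counts:
  (420/840)×51.6 + (180/840)×48.3 + (240/840)×33.4 = 45.6929%
Reweighting by population plan tier shares:
  0.42×51.6 + 0.09×48.3 + 0.49×33.4 = 42.385%
Difference = 42.385 − 45.6929 = -3.3079 pp.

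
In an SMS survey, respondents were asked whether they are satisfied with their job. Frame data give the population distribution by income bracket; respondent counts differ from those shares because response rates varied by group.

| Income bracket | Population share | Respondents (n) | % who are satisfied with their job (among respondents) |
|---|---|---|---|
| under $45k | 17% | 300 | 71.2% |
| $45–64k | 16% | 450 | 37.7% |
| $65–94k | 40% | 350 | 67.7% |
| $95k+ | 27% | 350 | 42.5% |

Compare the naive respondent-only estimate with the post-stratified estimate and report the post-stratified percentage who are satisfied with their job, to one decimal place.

Naive respondent-only estimate (weights = respondent counts):
  (300/1450)×71.2 + (450/1450)×37.7 + (350/1450)×67.7 + (350/1450)×42.5 = 53.031%
Post-stratified estimate weights by population shares:
  0.17×71.2 + 0.16×37.7 + 0.4×67.7 + 0.27×42.5 = 56.691%

56.7%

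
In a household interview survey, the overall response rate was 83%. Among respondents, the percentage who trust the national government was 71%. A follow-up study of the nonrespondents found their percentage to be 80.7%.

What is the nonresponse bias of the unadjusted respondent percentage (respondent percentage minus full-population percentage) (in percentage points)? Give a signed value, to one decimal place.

-1.6 percentage points

Nonresponse fraction = 1 − 0.83 = 0.17.
Bias = (nonresponse fraction) × (respondent percentage − nonrespondent percentage)
     = 0.17 × (71 − 80.7) = 0.17 × -9.7 = -1.649.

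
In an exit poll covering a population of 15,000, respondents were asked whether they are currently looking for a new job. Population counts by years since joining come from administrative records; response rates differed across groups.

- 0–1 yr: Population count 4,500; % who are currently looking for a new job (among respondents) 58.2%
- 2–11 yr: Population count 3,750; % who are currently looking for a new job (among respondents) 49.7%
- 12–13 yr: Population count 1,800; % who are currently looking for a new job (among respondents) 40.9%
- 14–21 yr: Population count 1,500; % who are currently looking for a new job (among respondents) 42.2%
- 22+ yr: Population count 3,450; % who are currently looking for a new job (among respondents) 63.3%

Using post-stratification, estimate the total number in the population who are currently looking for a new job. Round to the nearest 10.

Estimated count per cell = population count × respondent percentage:
  0–1 yr: 4,500 × 58.2% = 2619
  2–11 yr: 3,750 × 49.7% = 1863.75
  12–13 yr: 1,800 × 40.9% = 736.2
  14–21 yr: 1,500 × 42.2% = 633
  22+ yr: 3,450 × 63.3% = 2183.85
Estimated total = 8035.8 → 8,040.

8,040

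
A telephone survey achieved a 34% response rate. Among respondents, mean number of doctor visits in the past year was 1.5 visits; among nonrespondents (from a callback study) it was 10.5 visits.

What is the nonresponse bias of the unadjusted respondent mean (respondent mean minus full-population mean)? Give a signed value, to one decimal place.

-5.9

Nonresponse fraction = 1 − 0.34 = 0.66.
Bias = (nonresponse fraction) × (respondent mean − nonrespondent mean)
     = 0.66 × (1.5 − 10.5) = 0.66 × -9 = -5.94.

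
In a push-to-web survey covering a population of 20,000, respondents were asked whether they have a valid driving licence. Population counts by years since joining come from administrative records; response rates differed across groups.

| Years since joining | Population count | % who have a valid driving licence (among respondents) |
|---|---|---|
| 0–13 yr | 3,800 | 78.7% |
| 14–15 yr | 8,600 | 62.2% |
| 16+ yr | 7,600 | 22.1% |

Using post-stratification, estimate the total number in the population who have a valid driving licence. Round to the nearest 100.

Each cell contributes its population count × the respondent rate:
  0–13 yr: 3,800 × 78.7% = 2990.6
  14–15 yr: 8,600 × 62.2% = 5349.2
  16+ yr: 7,600 × 22.1% = 1679.6
Estimated total = 10019.4 → 10,000.

10,000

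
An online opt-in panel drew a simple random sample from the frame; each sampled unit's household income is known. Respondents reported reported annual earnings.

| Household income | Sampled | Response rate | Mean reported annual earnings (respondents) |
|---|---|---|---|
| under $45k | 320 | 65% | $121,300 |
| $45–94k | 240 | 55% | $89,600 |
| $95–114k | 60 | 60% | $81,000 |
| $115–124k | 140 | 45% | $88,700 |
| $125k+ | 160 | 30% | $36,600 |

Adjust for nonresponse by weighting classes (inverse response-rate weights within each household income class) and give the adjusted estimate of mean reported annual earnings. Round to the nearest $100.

$90,700

Weighting each respondent by the inverse class response rate inflates each class back to its sampled size, so the class weight is n_sampled:
  under $45k: 320 × 121,300 = 38,816,000
  $45–94k: 240 × 89,600 = 21,504,000
  $95–114k: 60 × 81,000 = 4,860,000
  $115–124k: 140 × 88,700 = 12,418,000
  $125k+: 160 × 36,600 = 5,856,000
Adjusted estimate = 83,454,000 / 920 = 90710.9 → $90,700.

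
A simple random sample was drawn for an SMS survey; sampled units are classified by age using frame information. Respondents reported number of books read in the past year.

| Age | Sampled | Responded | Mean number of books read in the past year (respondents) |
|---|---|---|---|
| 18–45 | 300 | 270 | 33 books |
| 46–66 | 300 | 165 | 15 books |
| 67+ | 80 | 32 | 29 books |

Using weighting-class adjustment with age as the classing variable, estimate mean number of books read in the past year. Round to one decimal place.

24.6

Response rates by class: 18–45 270/300 = 90%, 46–66 165/300 = 55%, 67+ 32/80 = 40%.
With weight = n_sampled/n_responded per class, the weighted class total is n_sampled:
  18–45: 300 × 33 = 9900
  46–66: 300 × 15 = 4500
  67+: 80 × 29 = 2320
Adjusted estimate = 16,720 / 680 = 24.5882 → 24.6.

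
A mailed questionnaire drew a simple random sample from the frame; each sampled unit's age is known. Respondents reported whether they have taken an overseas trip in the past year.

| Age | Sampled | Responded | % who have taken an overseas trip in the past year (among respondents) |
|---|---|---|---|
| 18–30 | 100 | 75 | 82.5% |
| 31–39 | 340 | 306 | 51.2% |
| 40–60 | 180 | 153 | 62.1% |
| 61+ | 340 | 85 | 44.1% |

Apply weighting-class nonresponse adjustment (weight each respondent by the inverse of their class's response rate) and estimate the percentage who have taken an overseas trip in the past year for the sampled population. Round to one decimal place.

54.0%

Class response rates: 18–30 75/100 = 75%, 31–39 306/340 = 90%, 40–60 153/180 = 85%, 61+ 85/340 = 25%.
With weight = n_sampled/n_responded per class, the weighted class total is n_sampled:
  18–30: 100 × 82.5 = 8250
  31–39: 340 × 51.2 = 17,408
  40–60: 180 × 62.1 = 11,178
  61+: 340 × 44.1 = 14,994
Adjusted estimate = 51,830 / 960 = 53.9896 → 54.0%.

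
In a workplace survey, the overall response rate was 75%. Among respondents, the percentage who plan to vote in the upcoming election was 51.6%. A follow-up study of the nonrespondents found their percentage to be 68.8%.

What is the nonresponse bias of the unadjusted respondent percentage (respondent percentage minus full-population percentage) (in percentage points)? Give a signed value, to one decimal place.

Nonresponse fraction = 1 − 0.75 = 0.25.
Bias = (nonresponse fraction) × (respondent percentage − nonrespondent percentage)
     = 0.25 × (51.6 − 68.8) = 0.25 × -17.2 = -4.3.

-4.3 percentage points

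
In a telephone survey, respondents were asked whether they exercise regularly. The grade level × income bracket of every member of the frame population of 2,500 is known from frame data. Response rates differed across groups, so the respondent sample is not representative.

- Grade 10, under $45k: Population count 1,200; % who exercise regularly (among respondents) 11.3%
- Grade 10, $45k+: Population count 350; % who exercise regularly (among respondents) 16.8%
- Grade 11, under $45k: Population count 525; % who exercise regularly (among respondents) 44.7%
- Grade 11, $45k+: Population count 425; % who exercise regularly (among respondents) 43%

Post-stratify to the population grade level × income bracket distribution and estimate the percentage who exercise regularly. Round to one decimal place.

24.5%

Reweight to the known grade level × income bracket distribution:
  Grade 10, under $45k: (1,200/2,500) × 11.3 = 5.424
  Grade 10, $45k+: (350/2,500) × 16.8 = 2.352
  Grade 11, under $45k: (525/2,500) × 44.7 = 9.387
  Grade 11, $45k+: (425/2,500) × 43 = 7.31
Post-stratified estimate = 24.473 → 24.5%.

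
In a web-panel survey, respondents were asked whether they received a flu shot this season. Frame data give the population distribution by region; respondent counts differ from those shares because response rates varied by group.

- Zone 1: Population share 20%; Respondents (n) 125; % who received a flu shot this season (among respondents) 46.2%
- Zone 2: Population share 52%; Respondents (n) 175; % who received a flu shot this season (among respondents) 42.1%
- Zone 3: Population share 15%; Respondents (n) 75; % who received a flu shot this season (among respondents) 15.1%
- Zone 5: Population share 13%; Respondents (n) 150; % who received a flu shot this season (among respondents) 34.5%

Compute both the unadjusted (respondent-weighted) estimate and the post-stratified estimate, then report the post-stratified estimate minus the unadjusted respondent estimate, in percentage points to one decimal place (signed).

+0.8 percentage points

Unadjusted (pooled respondent) estimate weights by respondent counts:
  (125/525)×46.2 + (175/525)×42.1 + (75/525)×15.1 + (150/525)×34.5 = 37.0476%
Post-stratifying to population shares instead:
  0.2×46.2 + 0.52×42.1 + 0.15×15.1 + 0.13×34.5 = 37.882%
Difference = 37.882 − 37.0476 = 0.8344 pp.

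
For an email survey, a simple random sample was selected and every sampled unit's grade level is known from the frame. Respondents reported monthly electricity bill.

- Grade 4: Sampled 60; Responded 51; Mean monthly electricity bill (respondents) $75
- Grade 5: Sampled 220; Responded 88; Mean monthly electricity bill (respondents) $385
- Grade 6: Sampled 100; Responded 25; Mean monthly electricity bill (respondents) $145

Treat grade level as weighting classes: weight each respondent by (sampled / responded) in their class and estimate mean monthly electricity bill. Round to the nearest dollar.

$273

Class response rates: Grade 4 51/60 = 85%, Grade 5 88/220 = 40%, Grade 6 25/100 = 25%.
Each respondent's weight = sampled/responded in their class; summing within a class gives n_sampled, so:
  Grade 4: 60 × 75 = 4500
  Grade 5: 220 × 385 = 84,700
  Grade 6: 100 × 145 = 14,500
Adjusted estimate = 103,700 / 380 = 272.895 → $273.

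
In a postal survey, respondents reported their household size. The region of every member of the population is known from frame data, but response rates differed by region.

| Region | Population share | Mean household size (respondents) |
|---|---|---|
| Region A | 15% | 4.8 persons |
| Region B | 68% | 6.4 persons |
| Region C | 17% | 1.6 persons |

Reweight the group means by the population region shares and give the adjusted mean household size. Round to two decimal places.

5.34

Weight each group's respondent value by its population share:
  Region A: 0.15 × 4.8 = 0.72
  Region B: 0.68 × 6.4 = 4.352
  Region C: 0.17 × 1.6 = 0.272
Post-stratified estimate = 5.344 → 5.34.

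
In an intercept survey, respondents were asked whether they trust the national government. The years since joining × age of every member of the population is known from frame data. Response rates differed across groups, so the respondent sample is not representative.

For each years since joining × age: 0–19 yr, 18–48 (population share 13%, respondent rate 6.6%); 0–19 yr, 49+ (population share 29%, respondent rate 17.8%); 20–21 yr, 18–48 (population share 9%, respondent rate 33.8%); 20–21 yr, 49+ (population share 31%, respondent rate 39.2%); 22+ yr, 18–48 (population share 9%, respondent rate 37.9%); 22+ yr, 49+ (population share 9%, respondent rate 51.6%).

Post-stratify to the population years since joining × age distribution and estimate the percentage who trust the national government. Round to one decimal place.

29.3%

Weight each group's respondent value by its population share:
  0–19 yr, 18–48: 0.13 × 6.6 = 0.858
  0–19 yr, 49+: 0.29 × 17.8 = 5.162
  20–21 yr, 18–48: 0.09 × 33.8 = 3.042
  20–21 yr, 49+: 0.31 × 39.2 = 12.152
  22+ yr, 18–48: 0.09 × 37.9 = 3.411
  22+ yr, 49+: 0.09 × 51.6 = 4.644
Post-stratified estimate = 29.269 → 29.3%.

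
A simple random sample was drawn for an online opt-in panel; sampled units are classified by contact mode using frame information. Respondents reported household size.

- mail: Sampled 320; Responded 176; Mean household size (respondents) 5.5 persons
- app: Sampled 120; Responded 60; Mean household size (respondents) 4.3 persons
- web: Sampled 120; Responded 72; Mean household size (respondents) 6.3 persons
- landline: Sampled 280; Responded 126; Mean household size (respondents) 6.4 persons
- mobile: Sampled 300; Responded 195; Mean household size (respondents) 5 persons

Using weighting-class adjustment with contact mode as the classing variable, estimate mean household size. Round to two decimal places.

5.55

Response rates by class: mail 176/320 = 55%, app 60/120 = 50%, web 72/120 = 60%, landline 126/280 = 45%, mobile 195/300 = 65%.
Weighting each respondent by the inverse class response rate inflates each class back to its sampled size, so the class weight is n_sampled:
  mail: 320 × 5.5 = 1760
  app: 120 × 4.3 = 516
  web: 120 × 6.3 = 756
  landline: 280 × 6.4 = 1792
  mobile: 300 × 5 = 1500
Adjusted estimate = 6324 / 1,140 = 5.54737 → 5.55.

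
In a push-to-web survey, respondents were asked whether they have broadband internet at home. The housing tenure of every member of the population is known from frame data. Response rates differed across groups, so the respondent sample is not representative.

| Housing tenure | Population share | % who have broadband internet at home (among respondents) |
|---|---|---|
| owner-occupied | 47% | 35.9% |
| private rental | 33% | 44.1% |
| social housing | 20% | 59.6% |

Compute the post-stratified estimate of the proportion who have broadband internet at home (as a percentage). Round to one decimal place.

Reweight to the known housing tenure distribution:
  owner-occupied: 0.47 × 35.9 = 16.873
  private rental: 0.33 × 44.1 = 14.553
  social housing: 0.2 × 59.6 = 11.92
Post-stratified estimate = 43.346 → 43.3%.

43.3%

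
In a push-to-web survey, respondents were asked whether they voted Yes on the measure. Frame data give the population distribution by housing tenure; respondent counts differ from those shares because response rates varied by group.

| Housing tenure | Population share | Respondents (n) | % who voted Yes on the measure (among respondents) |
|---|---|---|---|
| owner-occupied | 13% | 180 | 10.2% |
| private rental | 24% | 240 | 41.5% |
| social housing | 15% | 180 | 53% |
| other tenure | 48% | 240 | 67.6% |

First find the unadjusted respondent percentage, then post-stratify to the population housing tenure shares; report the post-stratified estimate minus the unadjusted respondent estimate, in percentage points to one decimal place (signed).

Naive respondent-only estimate (weights = respondent counts):
  (180/840)×10.2 + (240/840)×41.5 + (180/840)×53 + (240/840)×67.6 = 44.7143%
Reweighting by population housing tenure shares:
  0.13×10.2 + 0.24×41.5 + 0.15×53 + 0.48×67.6 = 51.684%
Difference = 51.684 − 44.7143 = 6.9697 pp.

+7.0 percentage points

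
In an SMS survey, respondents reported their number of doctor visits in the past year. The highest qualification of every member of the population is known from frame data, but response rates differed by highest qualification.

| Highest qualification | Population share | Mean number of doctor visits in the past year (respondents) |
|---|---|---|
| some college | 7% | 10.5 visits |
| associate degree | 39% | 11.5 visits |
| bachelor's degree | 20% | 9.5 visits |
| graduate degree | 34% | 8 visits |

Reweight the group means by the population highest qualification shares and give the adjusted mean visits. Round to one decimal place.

Each cell contributes population-share × respondent value:
  some college: 0.07 × 10.5 = 0.735
  associate degree: 0.39 × 11.5 = 4.485
  bachelor's degree: 0.2 × 9.5 = 1.9
  graduate degree: 0.34 × 8 = 2.72
Post-stratified estimate = 9.84 → 9.8.

9.8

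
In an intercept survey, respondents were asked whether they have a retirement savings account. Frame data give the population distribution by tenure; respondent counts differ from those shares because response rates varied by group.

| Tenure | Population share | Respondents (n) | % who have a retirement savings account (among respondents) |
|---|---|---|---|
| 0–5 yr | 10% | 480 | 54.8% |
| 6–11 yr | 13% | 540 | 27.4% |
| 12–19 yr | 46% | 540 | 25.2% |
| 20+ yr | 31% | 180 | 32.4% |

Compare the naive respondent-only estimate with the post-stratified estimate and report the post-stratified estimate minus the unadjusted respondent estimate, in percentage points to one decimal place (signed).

-4.1 percentage points

Without adjustment, the pooled respondent share is:
  (480/1740)×54.8 + (540/1740)×27.4 + (540/1740)×25.2 + (180/1740)×32.4 = 34.7931%
Post-stratified estimate weights by population shares:
  0.1×54.8 + 0.13×27.4 + 0.46×25.2 + 0.31×32.4 = 30.678%
Difference = 30.678 − 34.7931 = -4.1151 pp.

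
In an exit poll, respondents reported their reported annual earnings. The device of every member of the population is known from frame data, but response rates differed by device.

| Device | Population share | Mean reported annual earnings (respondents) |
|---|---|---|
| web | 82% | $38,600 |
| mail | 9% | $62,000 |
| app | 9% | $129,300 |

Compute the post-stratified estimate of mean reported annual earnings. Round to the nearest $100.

$48,900

Post-stratification weights by population share, not respondent share:
  web: 0.82 × 38,600 = 31,652
  mail: 0.09 × 62,000 = 5580
  app: 0.09 × 129,300 = 11,637
Post-stratified estimate = 48,869 → $48,900.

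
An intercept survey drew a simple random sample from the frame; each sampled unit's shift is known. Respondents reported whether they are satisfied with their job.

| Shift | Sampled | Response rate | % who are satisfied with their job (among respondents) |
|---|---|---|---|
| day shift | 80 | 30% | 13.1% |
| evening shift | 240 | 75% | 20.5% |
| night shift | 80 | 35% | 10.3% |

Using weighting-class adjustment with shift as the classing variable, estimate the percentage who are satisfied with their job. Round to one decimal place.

17.0%

Each respondent's weight = sampled/responded in their class; summing within a class gives n_sampled, so:
  day shift: 80 × 13.1 = 1048
  evening shift: 240 × 20.5 = 4920
  night shift: 80 × 10.3 = 824
Adjusted estimate = 6792 / 400 = 16.98 → 17.0%.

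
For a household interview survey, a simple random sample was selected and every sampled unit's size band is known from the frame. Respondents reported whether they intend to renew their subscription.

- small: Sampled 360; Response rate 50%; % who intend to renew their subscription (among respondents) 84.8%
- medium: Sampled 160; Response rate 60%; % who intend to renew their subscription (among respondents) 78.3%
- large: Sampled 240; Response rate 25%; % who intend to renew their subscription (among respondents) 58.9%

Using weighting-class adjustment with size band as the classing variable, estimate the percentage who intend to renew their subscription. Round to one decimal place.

Weighting each respondent by the inverse class response rate inflates each class back to its sampled size, so the class weight is n_sampled:
  small: 360 × 84.8 = 30,528
  medium: 160 × 78.3 = 12,528
  large: 240 × 58.9 = 14,136
Adjusted estimate = 57,192 / 760 = 75.2526 → 75.3%.

75.3%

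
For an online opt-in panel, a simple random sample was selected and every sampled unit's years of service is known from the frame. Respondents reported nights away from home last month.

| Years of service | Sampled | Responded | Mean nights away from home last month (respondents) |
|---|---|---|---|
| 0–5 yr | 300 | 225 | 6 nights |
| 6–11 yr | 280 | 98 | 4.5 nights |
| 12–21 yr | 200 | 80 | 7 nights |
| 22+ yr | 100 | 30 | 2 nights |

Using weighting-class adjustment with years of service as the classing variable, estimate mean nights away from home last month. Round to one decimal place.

5.3

Class response rates: 0–5 yr 225/300 = 75%, 6–11 yr 98/280 = 35%, 12–21 yr 80/200 = 40%, 22+ yr 30/100 = 30%.
Each respondent's weight = sampled/responded in their class; summing within a class gives n_sampled, so:
  0–5 yr: 300 × 6 = 1800
  6–11 yr: 280 × 4.5 = 1260
  12–21 yr: 200 × 7 = 1400
  22+ yr: 100 × 2 = 200
Adjusted estimate = 4660 / 880 = 5.29545 → 5.3.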